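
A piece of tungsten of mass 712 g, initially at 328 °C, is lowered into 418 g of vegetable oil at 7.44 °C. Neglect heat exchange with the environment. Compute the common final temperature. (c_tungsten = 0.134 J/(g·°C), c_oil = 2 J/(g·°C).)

T_f ≈ 40.3 °C

Energy conservation, ΣQ = 0:
712*0.134*(T − 328) + 418*2*(T − 7.44) = 0
95.41(T − 328) + 836(T − 7.44) = 0
931.41 T = 37514
T ≈ 40.28 °C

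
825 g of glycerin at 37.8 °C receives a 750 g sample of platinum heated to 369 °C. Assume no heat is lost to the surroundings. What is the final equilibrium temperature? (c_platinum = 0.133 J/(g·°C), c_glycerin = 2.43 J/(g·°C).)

T_f is the heat-capacity-weighted average of the initial temperatures:
T_f = (99.75*369 + 2004.8*37.8) / (99.75 + 2004.8)
    = 112587 / 2104.5 ≈ 53.50 °C

T_f ≈ 53.5 °C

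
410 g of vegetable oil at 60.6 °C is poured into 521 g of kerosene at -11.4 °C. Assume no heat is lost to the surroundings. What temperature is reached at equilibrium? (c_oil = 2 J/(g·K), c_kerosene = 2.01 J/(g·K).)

Let T be the final temperature. ΣQ_i = 0:
410·2·(T − 60.6) + 521·2.01·(T − (-11.4)) = 0
1867.2 T = 37754
T = 37754/1867.2 ≈ 20.22 °C

T_f ≈ 20.2 °C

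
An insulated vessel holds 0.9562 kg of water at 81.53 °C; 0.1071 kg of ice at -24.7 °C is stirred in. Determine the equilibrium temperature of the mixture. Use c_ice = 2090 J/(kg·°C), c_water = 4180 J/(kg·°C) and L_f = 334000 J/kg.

Net heat exchanged in the isolated system is zero:
ice -24.7→0 °C: 0.1071·2090·24.7 = 5528.8; latent heat to melt: 0.1071·334000 = 35771; meltwater 0→T: 0.1071·4180·T = 447.68 T; water: 3996.9(T − 81.53)
4444.6 T = 325869 − 41300 = 284568
T ≈ 64.03 °C. Since T > 0 °C, the all-ice-melts assumption holds.

T_f ≈ 64.0 °C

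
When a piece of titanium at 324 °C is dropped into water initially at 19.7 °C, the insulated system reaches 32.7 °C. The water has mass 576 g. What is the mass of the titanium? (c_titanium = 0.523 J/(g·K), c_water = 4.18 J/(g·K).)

m ≈ 205 g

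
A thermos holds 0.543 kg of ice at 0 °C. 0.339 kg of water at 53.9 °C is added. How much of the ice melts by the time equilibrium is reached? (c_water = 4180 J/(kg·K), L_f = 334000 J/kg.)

Cooling the water to 0 °C releases 0.339×4180×53.9 = 76377 J.
To melt every bit of ice: 0.543×334000 = 181362 J.
That's not enough to melt it all — equilibrium is at 0 °C with ice remaining.
m_melt = 76377 / L_f = 0.2287 kg.

m_melted ≈ 0.229 kg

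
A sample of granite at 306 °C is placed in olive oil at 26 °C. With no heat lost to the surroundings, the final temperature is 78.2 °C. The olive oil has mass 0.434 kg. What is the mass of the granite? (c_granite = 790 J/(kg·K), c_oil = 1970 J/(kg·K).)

m ≈ 0.248 kg

Net heat exchanged in the isolated system is zero:
m·790·(78.2 − 306) + 0.434·1970·(78.2 − 26) = 0
-179962 m = -44630
m = -44630/-179962 ≈ 0.248 kg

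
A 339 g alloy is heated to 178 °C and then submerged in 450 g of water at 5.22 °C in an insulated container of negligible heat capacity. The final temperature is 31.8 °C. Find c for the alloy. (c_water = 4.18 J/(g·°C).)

Heat lost by the alloy = heat gained by the water:
339×c×(178 − 31.8) = 450×4.18×(31.8 − 5.22)
49562 c = 49997  ⇒  c ≈ 1.009 J/(g·°C)

c ≈ 1.01 J/(g·°C)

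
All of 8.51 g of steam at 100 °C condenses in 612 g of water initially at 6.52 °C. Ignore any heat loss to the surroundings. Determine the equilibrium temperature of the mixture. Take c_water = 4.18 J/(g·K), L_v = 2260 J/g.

T_f ≈ 15.2 °C

Setting the total heat transfer to zero:
steam→water at 100 °C releases m L_v = 8.51×2260 = 19233
  condensed water 100 °C→T: 35.57(T − 100)
  water warms: 612×4.18×(T − 6.52) = 2558.2(T − 6.52)
2593.7 T = 19233 + 3557.2 + 16679 = 39469
T ≈ 15.22 °C (< 100 °C, so full condensation is consistent).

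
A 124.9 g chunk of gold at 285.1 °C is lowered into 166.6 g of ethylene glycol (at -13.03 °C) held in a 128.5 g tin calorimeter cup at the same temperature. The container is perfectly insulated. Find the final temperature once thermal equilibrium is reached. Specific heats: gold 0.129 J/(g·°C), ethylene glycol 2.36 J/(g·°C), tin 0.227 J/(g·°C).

T_f ≈ -2.1 °C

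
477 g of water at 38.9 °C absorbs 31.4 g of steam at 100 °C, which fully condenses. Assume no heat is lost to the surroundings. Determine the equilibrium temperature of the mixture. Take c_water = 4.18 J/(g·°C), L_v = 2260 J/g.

T_f ≈ 76.1 °C

Setting the total heat transfer to zero:
steam→water at 100 °C releases m L_v = 31.4×2260 = 70964
  condensed water 100 °C→T: 131.25(T − 100)
  original water: 1993.9(T − 38.9)
2125.1 T = 70964 + 13125 + 77561 = 161650
T ≈ 76.07 °C (< 100 °C, so full condensation is consistent).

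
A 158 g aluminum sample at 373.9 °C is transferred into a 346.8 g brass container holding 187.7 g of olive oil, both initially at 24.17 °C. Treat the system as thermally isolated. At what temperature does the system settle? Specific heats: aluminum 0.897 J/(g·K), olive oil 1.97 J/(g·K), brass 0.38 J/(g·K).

T_f ≈ 101.2 °C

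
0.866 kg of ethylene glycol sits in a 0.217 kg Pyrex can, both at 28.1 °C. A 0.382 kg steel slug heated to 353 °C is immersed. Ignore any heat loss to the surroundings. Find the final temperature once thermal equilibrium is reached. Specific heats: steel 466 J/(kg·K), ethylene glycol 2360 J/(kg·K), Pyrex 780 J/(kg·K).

T_f ≈ 52.3 °C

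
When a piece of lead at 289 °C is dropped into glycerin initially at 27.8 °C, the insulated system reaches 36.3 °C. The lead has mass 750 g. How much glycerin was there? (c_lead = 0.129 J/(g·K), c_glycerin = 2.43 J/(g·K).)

m ≈ 1180 g

Net heat exchanged in the isolated system is zero:
750·0.129·(36.3 − 289) + m·2.43·(36.3 − 27.8) = 0
20.65 m = 24449
m = 24449/20.65 ≈ 1184 g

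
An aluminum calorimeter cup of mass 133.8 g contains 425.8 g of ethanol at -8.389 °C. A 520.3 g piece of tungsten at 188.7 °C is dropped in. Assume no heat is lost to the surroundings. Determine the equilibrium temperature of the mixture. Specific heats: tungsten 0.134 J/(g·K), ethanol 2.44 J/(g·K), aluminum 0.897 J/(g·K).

T_f ≈ 2.8 °C

Net heat exchanged in the isolated system is zero:
520.3·0.134·(T − 188.7) + 425.8·2.44·(T − (-8.389)) + 133.8·0.897·(T − (-8.389)) = 0
69.72(T − 188.7) + 1039(T − (-8.389)) + 120.02(T − (-8.389)) = 0
1228.7 T = 3433.6
T = 3433.6 / 1228.7 = 2.79 °C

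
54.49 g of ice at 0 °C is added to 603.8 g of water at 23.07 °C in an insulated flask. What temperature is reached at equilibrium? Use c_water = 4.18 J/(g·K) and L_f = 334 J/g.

Net heat exchanged in the isolated system is zero:
fusion: m_ice L_f = 54.49·334 = 18200; meltwater 0→T: 54.49·4.18·T = 227.77 T; water: 2523.9(T − 23.07)
2751.7 T = 58226 − 18200 = 40026
T ≈ 14.55 °C. Since T > 0 °C, the all-ice-melts assumption holds.

T_f ≈ 14.5 °C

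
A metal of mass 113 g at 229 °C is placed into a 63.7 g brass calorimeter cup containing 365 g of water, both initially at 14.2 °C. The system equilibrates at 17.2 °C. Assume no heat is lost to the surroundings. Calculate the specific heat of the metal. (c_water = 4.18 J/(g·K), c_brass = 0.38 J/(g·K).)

Let T be the final temperature. ΣQ_i = 0:
113·c·(17.2 − 229) + 365·4.18·(17.2 − 14.2) + 63.7·0.38·(17.2 − 14.2) = 0
-23933 c = -4649.7
c = -4649.7/-23933 ≈ 0.1943 J/(g·K)

c ≈ 0.194 J/(g·K)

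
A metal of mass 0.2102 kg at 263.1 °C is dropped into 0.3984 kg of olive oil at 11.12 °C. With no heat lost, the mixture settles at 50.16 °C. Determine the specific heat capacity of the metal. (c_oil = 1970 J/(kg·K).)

c ≈ 685 J/(kg·K)

Heat lost by the metal = heat gained by the oil:
0.2102·c·(263.1 − 50.16) = 0.3984·1970·(50.16 − 11.12)
44.76 c = 30640  ⇒  c ≈ 684.6 J/(kg·K)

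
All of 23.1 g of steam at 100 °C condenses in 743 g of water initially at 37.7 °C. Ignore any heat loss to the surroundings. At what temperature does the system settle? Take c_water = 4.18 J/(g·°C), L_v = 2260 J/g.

T_f ≈ 55.9 °C

Let T be the final temperature. ΣQ_i = 0:
condense steam: −23.1×2260 = −52206
  condensed water 100 °C→T: 96.56(T − 100)
  water warms: 743×4.18×(T − 37.7) = 3105.7(T − 37.7)
3202.3 T = 52206 + 9655.8 + 117086 = 178948
T ≈ 55.88 °C — below 100 °C, confirming all the steam condensed.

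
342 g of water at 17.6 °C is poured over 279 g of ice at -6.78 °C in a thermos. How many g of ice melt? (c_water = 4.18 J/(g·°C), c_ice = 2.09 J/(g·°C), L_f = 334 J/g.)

m_melted ≈ 63.5 g

Heat available from the water dropping to 0 °C: 342·4.18·17.6 = 25160 J.
Warming the ice to 0 °C takes 279·2.09·6.78 = 3953.5 J, leaving 21207 J for melting.
To melt every bit of ice: 279·334 = 93186 J.
21207 J < 93186 J, so only part of the ice melts and the system sits at 0 °C.
m_melt = 21207 / L_f = 63.49 g.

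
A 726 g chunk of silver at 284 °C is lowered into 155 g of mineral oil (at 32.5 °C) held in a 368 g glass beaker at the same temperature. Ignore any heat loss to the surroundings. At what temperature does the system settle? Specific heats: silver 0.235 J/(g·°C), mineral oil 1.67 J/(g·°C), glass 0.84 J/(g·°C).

Heat gained plus heat lost sum to zero:
726·0.235·(T − 284) + 155·1.67·(T − 32.5) + 368·0.84·(T − 32.5) = 0
170.61(T − 284) + 258.85(T − 32.5) + 309.12(T − 32.5) = 0
738.58 T = 66912
T = 66912 / 738.58 = 90.6 °C

T_f ≈ 90.6 °C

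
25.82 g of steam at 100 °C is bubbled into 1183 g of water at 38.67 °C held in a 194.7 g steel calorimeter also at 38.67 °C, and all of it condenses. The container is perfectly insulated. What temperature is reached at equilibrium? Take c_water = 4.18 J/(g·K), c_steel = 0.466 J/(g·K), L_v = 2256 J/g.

T_f ≈ 51.3 °C

Conservation of energy gives ΣQ = 0:
latent heat released on condensation: 25.82·2256 = 58250; condensate cools 100→T: 25.82·4.18·(T − 100) = 107.93(T − 100); original water: 4944.9(T − 38.67); cup: 90.73(T − 38.67)
5143.6 T = 58250 + 10793 + 194729 = 263772
T ≈ 51.28 °C (< 100 °C, so full condensation is consistent).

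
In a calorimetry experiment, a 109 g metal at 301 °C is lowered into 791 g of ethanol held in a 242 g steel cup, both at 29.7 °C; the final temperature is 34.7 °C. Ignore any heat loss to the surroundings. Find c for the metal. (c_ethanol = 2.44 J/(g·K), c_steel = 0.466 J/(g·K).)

c ≈ 0.352 J/(g·K)

Taking heat into each body as positive, Σ m c ΔT = 0:
109×c×(34.7 − 301) + 791×2.44×(34.7 − 29.7) + 242×0.466×(34.7 − 29.7) = 0
-29027 c = -10214
c = -10214/-29027 ≈ 0.3519 J/(g·K)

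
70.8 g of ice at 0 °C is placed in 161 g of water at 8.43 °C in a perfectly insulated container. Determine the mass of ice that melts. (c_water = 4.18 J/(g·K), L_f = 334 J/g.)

Water can give up m c ΔT = 161·4.18·8.43 = 5673.2 J before reaching 0 °C.
Melting all 70.8 g of ice would need 70.8·334 = 23647 J.
That's not enough to melt it all — equilibrium is at 0 °C with ice remaining.
m_melt = 5673.2 / L_f = 16.99 g.

m_melted ≈ 17 g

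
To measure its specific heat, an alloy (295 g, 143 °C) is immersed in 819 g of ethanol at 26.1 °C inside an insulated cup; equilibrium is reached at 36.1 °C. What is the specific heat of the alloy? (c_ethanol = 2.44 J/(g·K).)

Heat lost by the alloy = heat gained by the ethanol:
295×c×(143 − 36.1) = 819×2.44×(36.1 − 26.1)
31536 c = 19984  ⇒  c ≈ 0.6337 J/(g·K)

c ≈ 0.634 J/(g·K)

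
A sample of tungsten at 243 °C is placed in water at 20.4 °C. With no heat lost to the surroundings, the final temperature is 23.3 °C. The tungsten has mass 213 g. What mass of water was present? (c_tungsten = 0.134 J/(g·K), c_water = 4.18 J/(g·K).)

m ≈ 517 g

Heat lost by the tungsten = heat gained by the water:
213×0.134×(243 − 23.3) = m×4.18×(23.3 − 20.4)
12.12 m = 6270.7  ⇒  m ≈ 517.3 g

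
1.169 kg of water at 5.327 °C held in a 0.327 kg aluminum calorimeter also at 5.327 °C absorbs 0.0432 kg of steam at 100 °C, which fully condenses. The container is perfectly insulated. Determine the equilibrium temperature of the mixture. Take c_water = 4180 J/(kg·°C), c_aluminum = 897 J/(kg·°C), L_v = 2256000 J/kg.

T_f ≈ 26.7 °C

Sum of m c ΔT and latent-heat terms is zero:
condense steam: −0.0432·2256000 = −97459; condensate cools 100→T: 0.0432·4180·(T − 100) = 180.58(T − 100); original water: 4886.4(T − 5.327); cup: 293.32(T − 5.327)
5360.3 T = 97459 + 18058 + 27592 = 143109
T ≈ 26.70 °C — below 100 °C, confirming all the steam condensed.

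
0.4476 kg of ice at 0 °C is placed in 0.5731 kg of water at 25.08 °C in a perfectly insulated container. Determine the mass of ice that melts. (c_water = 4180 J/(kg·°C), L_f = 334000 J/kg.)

m_melted ≈ 0.18 kg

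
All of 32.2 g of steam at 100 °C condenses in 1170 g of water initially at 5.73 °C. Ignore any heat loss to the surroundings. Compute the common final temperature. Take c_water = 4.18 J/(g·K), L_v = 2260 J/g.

T_f ≈ 22.7 °C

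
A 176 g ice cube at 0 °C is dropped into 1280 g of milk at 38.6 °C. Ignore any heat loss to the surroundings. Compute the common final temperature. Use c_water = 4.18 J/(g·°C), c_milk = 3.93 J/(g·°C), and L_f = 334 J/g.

T_f ≈ 23.5 °C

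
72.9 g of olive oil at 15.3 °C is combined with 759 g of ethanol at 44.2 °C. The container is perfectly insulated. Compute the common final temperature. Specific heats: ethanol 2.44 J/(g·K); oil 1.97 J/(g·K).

With ΣQ=0 the equilibrium temperature is the m·c-weighted mean:
T_f = (1852×44.2 + 143.61×15.3) / (1852 + 143.61)
    = 84054 / 1995.6 ≈ 42.12 °C

T_f ≈ 42.1 °C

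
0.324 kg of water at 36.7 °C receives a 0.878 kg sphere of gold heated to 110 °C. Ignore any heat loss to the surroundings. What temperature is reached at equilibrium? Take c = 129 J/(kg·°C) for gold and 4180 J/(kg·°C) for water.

T_f ≈ 42.4 °C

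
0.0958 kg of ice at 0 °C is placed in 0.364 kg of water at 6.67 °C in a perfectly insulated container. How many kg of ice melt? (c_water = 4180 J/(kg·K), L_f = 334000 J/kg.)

m_melted ≈ 0.0304 kg

Cooling the water to 0 °C releases 0.364×4180×6.67 = 10149 J.
To melt every bit of ice: 0.0958×334000 = 31997 J.
10149 J < 31997 J, so only part of the ice melts and the system sits at 0 °C.
Mass melted = 10149/334000 ≈ 0.03038 kg.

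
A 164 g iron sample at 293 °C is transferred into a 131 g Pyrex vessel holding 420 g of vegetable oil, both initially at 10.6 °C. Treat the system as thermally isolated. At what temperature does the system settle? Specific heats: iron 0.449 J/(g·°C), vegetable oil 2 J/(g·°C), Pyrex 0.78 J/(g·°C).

Heat gained plus heat lost sum to zero:
164×0.449×(T − 293) + 420×2×(T − 10.6) + 131×0.78×(T − 10.6) = 0
(73.64 + 840 + 102.18) T = 73.64×293 + 840×10.6 + 102.18×10.6
T = 31562 / 1015.8 = 31.1 °C

T_f ≈ 31.1 °C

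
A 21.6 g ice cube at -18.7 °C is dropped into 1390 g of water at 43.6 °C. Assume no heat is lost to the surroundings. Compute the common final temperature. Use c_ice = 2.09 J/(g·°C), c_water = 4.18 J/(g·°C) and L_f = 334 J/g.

T_f ≈ 41.6 °C

Setting the total heat transfer to zero:
ice -18.7→0 °C: 21.6·2.09·18.7 = 844.19
  melt ice: 21.6·334 = 7214.4
  warm the meltwater: 90.29 T
  water: 5810.2(T − 43.6)
5900.5 T = 253325 − 8058.6 = 245266
T ≈ 41.57 °C — above 0 °C, consistent with complete melting.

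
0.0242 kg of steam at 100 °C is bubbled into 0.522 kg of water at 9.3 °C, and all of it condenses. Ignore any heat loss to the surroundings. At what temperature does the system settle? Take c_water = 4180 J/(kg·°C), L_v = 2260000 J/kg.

Heat gained plus heat lost sum to zero:
steam→water at 100 °C releases m L_v = 0.0242×2260000 = 54692
  condensate cools 100→T: 0.0242×4180×(T − 100) = 101.16(T − 100)
  original water: 2182(T − 9.3)
2283.1 T = 54692 + 10116 + 20292 = 85100
T ≈ 37.27 °C (< 100 °C, so full condensation is consistent).

T_f ≈ 37.3 °C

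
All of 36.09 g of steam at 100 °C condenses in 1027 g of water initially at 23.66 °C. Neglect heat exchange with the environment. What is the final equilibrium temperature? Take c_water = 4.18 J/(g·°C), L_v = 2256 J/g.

Conservation of energy gives ΣQ = 0:
condense steam: −36.09·2256 = −81419
  condensed water 100 °C→T: 150.86(T − 100)
  original water: 4292.9(T − 23.66)
4443.7 T = 81419 + 15086 + 101569 = 198074
T ≈ 44.57 °C — below 100 °C, confirming all the steam condensed.

T_f ≈ 44.6 °C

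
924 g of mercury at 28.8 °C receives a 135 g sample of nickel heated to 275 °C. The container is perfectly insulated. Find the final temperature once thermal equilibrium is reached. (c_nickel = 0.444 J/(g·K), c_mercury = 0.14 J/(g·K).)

T_f ≈ 106.8 °C

T_f = Σ m_i c_i T_i / Σ m_i c_i:
T_f = (59.94×275 + 129.36×28.8) / (59.94 + 129.36)
    = 20209 / 189.3 ≈ 106.76 °C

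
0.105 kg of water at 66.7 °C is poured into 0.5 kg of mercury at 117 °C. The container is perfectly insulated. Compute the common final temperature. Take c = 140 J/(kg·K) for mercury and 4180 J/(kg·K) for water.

Taking heat into each body as positive, Σ m c ΔT = 0:
0.5·140·(T − 117) + 0.105·4180·(T − 66.7) = 0
(70 + 438.9) T = 70·117 + 438.9·66.7
T ≈ 73.62 °C

T_f ≈ 73.6 °C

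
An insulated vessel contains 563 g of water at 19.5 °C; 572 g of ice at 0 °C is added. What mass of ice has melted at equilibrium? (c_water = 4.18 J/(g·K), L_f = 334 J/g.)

m_melted ≈ 137 g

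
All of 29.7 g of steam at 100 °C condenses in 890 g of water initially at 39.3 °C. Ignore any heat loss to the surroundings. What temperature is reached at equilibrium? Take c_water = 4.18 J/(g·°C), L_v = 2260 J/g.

T_f ≈ 58.7 °C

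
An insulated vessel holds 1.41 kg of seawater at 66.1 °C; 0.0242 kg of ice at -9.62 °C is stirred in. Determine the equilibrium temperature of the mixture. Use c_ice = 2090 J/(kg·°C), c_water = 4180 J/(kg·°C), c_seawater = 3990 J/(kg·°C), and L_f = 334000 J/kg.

Conservation of energy gives ΣQ = 0:
ice -9.62→0 °C: 0.0242×2090×9.62 = 486.56
  fusion: m_ice L_f = 0.0242×334000 = 8082.8
  meltwater 0→T: 0.0242×4180×T = 101.16 T
  seawater: 5625.9(T − 66.1)
5727.1 T = 371872 − 8569.4 = 363303
T ≈ 63.44 °C (positive, so assuming full melt was valid).

T_f ≈ 63.4 °C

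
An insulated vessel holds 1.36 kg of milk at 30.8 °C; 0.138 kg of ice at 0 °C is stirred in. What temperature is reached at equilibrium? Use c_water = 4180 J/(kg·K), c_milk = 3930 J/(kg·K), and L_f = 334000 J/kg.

Energy balance with sensible and latent terms:
fusion: m_ice L_f = 0.138×334000 = 46092; meltwater 0→T: 0.138×4180×T = 576.84 T; milk cools: 1.36×3930×(T − 30.8) = 5344.8(T − 30.8)
5921.6 T = 164620 − 46092 = 118528
T ≈ 20.02 °C (positive, so assuming full melt was valid).

T_f ≈ 20.0 °C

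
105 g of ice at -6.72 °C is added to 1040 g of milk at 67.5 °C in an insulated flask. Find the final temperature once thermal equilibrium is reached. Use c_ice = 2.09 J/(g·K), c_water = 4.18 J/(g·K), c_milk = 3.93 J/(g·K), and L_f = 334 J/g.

Net heat exchanged in the isolated system is zero:
ice -6.72→0 °C: 105×2.09×6.72 = 1474.7
  fusion: m_ice L_f = 105×334 = 35070
  warm the meltwater: 438.9 T
  milk cools: 1040×3.93×(T − 67.5) = 4087.2(T − 67.5)
4526.1 T = 275886 − 36545 = 239341
T ≈ 52.88 °C. Since T > 0 °C, the all-ice-melts assumption holds.

T_f ≈ 52.9 °C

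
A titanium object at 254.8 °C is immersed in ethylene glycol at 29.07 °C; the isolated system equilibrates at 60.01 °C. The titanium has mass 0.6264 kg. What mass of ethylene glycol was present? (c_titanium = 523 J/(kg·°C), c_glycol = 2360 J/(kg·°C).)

|Q_titanium| = |Q_glycol|:
0.6264×523×(254.8 − 60.01) = m×2360×(60.01 − 29.07)
73018 m = 63815  ⇒  m ≈ 0.874 kg

m ≈ 0.874 kg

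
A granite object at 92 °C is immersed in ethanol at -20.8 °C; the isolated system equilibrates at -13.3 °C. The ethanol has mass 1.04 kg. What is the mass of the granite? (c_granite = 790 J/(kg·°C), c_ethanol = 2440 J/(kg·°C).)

m ≈ 0.229 kg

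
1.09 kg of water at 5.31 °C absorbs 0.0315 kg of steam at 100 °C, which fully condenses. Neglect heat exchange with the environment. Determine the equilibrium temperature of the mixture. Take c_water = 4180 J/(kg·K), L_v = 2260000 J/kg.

T_f ≈ 23.2 °C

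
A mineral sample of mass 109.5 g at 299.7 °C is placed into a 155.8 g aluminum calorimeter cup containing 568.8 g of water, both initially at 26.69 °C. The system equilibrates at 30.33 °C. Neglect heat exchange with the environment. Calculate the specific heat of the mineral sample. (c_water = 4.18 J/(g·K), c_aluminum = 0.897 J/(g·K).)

c ≈ 0.311 J/(g·K)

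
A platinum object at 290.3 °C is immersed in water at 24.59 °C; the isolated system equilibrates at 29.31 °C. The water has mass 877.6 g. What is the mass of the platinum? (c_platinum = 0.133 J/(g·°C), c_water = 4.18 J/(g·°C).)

|Q_platinum| = |Q_water|:
m×0.133×(290.3 − 29.31) = 877.6×4.18×(29.31 − 24.59)
34.71 m = 17315  ⇒  m ≈ 498.8 g

m ≈ 499 g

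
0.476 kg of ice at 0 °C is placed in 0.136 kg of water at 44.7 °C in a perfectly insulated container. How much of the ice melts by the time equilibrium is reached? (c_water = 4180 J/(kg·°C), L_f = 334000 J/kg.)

Cooling the water to 0 °C releases 0.136·4180·44.7 = 25411 J.
To melt every bit of ice: 0.476·334000 = 158984 J.
25411 J < 158984 J, so only part of the ice melts and the system sits at 0 °C.
m_melted·334000 = 25411  ⇒  m_melted ≈ 0.07608 kg.

m_melted ≈ 0.0761 kg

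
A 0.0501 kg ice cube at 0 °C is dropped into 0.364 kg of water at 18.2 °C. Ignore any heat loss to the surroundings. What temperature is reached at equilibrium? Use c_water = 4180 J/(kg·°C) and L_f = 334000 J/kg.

Net heat exchanged in the isolated system is zero:
fusion: m_ice L_f = 0.0501×334000 = 16733; meltwater 0→T: 0.0501×4180×T = 209.42 T; water cools: 0.364×4180×(T − 18.2) = 1521.5(T − 18.2)
1730.9 T = 27692 − 16733 = 10958
T ≈ 6.33 °C (positive, so assuming full melt was valid).

T_f ≈ 6.3 °C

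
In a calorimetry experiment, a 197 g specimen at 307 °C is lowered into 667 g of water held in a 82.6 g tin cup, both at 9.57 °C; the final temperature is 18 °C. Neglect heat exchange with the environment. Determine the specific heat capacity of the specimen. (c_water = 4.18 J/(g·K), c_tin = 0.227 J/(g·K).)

c ≈ 0.416 J/(g·K)

Net heat exchanged in the isolated system is zero:
197·c·(18 − 307) + 667·4.18·(18 − 9.57) + 82.6·0.227·(18 − 9.57) = 0
-56933 c = -23661
c = -23661/-56933 ≈ 0.4156 J/(g·K)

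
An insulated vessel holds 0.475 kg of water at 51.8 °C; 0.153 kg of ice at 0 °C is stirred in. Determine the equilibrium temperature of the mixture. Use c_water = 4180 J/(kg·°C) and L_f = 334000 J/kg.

Net heat exchanged in the isolated system is zero:
melt ice: 0.153·334000 = 51102
  meltwater 0→T: 0.153·4180·T = 639.54 T
  water cools: 0.475·4180·(T − 51.8) = 1985.5(T − 51.8)
2625 T = 102849 − 51102 = 51747
T ≈ 19.71 °C. Since T > 0 °C, the all-ice-melts assumption holds.

T_f ≈ 19.7 °C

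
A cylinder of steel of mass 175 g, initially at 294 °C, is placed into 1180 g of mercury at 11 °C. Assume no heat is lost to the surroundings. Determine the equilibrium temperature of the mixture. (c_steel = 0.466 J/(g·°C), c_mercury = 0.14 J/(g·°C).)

T_f is the heat-capacity-weighted average of the initial temperatures:
T_f = (81.55×294 + 165.2×11) / (81.55 + 165.2)
    = 25793 / 246.75 ≈ 104.53 °C

T_f ≈ 104.5 °C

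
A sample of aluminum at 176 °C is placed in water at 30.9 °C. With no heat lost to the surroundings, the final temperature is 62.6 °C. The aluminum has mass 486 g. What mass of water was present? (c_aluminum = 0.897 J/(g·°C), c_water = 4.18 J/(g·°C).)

m ≈ 373 g

|Q_aluminum| = |Q_water|:
486·0.897·(176 − 62.6) = m·4.18·(62.6 − 30.9)
132.51 m = 49436  ⇒  m ≈ 373.1 g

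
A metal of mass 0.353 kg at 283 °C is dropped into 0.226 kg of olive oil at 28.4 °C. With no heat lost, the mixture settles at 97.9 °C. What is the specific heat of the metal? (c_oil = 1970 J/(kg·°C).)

Let T be the final temperature. ΣQ_i = 0:
0.353·c·(97.9 − 283) + 0.226·1970·(97.9 − 28.4) = 0
-65.34 c = -30943
c = -30943/-65.34 ≈ 473.6 J/(kg·°C)

c ≈ 474 J/(kg·°C)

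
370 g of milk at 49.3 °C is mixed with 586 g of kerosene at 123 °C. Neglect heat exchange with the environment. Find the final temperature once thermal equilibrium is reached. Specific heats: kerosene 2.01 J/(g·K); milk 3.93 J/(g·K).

T_f ≈ 82.3 °C

T_f = Σ m_i c_i T_i / Σ m_i c_i:
T_f = (1177.9*123 + 1454.1*49.3) / (1177.9 + 1454.1)
    = 216564 / 2632 ≈ 82.28 °C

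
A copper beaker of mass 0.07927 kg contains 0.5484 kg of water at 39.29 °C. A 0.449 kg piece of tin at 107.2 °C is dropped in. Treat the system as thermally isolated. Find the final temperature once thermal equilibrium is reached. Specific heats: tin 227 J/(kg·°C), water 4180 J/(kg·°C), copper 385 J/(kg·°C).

T_f ≈ 42.1 °C

Setting the total heat transfer to zero:
0.449*227*(T − 107.2) + 0.5484*4180*(T − 39.29) + 0.07927*385*(T − 39.29) = 0
101.92(T − 107.2) + 2292.3(T − 39.29) + 30.52(T − 39.29) = 0
2424.8 T = 102190
T ≈ 42.14 °C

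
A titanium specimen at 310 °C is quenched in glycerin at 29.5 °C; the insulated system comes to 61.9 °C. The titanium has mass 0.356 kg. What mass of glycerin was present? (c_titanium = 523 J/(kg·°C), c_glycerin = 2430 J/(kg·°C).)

Energy conservation, ΣQ = 0:
0.356·523·(61.9 − 310) + m·2430·(61.9 − 29.5) = 0
78732 m = 46193
m = 46193/78732 ≈ 0.5867 kg

m ≈ 0.587 kg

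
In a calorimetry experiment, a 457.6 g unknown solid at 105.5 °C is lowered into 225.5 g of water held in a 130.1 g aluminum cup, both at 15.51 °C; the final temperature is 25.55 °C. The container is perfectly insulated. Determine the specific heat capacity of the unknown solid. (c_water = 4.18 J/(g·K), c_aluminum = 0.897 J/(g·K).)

Let T be the final temperature. ΣQ_i = 0:
457.6×c×(25.55 − 105.5) + 225.5×4.18×(25.55 − 15.51) + 130.1×0.897×(25.55 − 15.51) = 0
-36585 c = -10635
c = -10635/-36585 ≈ 0.2907 J/(g·K)

c ≈ 0.291 J/(g·K)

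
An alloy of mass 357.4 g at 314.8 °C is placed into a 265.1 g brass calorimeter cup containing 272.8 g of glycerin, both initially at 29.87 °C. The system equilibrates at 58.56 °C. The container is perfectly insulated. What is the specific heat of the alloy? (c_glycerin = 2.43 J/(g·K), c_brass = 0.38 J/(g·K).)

Conservation of energy gives ΣQ = 0:
357.4·c·(58.56 − 314.8) + 272.8·2.43·(58.56 − 29.87) + 265.1·0.38·(58.56 − 29.87) = 0
-91580 c = -21909
c = -21909/-91580 ≈ 0.2392 J/(g·K)

c ≈ 0.239 J/(g·K)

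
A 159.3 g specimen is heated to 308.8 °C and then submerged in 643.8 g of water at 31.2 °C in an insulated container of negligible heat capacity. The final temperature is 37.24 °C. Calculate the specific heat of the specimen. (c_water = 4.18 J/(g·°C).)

Conservation of energy gives ΣQ = 0:
159.3×c×(37.24 − 308.8) + 643.8×4.18×(37.24 − 31.2) = 0
-43260 c = -16254
c = -16254/-43260 ≈ 0.3757 J/(g·°C)

c ≈ 0.376 J/(g·°C)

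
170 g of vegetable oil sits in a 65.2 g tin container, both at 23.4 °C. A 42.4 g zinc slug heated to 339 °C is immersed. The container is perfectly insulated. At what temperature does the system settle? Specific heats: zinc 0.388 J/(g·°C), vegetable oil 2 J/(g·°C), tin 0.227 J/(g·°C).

Conservation of energy gives ΣQ = 0:
42.4·0.388·(T − 339) + 170·2·(T − 23.4) + 65.2·0.227·(T − 23.4) = 0
371.25 T = 13879
T = 13879/371.25 ≈ 37.39 °C

T_f ≈ 37.4 °C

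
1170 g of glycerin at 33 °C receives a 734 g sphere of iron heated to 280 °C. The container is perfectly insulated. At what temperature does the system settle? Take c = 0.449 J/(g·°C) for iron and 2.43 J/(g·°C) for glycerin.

T_f ≈ 58.7 °C

Net heat exchanged in the isolated system is zero:
734·0.449·(T − 280) + 1170·2.43·(T − 33) = 0
329.57(T − 280) + 2843.1(T − 33) = 0
3172.7 T = 186101
T ≈ 58.66 °C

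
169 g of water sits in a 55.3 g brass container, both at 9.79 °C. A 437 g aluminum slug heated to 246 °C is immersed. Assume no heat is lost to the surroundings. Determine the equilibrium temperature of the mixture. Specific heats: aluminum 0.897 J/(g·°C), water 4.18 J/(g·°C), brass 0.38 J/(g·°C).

T_f ≈ 92.5 °C

T_f is the heat-capacity-weighted average of the initial temperatures:
T_f = (391.99*246 + 706.42*9.79 + 21.01*9.79) / (391.99 + 706.42 + 21.01)
    = 103551 / 1119.4 ≈ 92.50 °C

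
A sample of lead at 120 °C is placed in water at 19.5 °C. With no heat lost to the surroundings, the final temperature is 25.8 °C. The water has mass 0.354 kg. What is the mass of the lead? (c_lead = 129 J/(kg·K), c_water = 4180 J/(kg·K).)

m ≈ 0.767 kg

Conservation of energy gives ΣQ = 0:
m×129×(25.8 − 120) + 0.354×4180×(25.8 − 19.5) = 0
-12152 m = -9322.2
m = -9322.2/-12152 ≈ 0.7671 kg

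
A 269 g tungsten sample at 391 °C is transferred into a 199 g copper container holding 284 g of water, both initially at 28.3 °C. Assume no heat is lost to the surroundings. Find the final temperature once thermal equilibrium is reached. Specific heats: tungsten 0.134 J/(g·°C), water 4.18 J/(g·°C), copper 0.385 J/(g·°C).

Taking heat into each body as positive, Σ m c ΔT = 0:
269×0.134×(T − 391) + 284×4.18×(T − 28.3) + 199×0.385×(T − 28.3) = 0
36.05(T − 391) + 1187.1(T − 28.3) + 76.61(T − 28.3) = 0
1299.8 T = 49858
T = 49858 / 1299.8 = 38.4 °C

T_f ≈ 38.4 °C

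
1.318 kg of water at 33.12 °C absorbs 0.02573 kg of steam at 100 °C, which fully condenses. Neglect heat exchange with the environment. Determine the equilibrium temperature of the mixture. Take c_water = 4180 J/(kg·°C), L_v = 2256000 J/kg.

T_f ≈ 44.7 °C

Net heat exchanged in the isolated system is zero:
steam→water at 100 °C releases m L_v = 0.02573·2256000 = 58047; condensate cools 100→T: 0.02573·4180·(T − 100) = 107.55(T − 100); water warms: 1.318·4180·(T − 33.12) = 5509.2(T − 33.12)
5616.8 T = 58047 + 10755 + 182466 = 251268
T ≈ 44.74 °C, under the boiling point, so the assumption holds.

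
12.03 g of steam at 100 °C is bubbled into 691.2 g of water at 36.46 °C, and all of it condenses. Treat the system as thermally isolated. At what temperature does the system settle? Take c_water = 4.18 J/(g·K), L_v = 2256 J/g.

T_f ≈ 46.8 °C

Taking heat into each body as positive, Σ m c ΔT = 0:
condense steam: −12.03·2256 = −27140
  condensed water 100 °C→T: 50.29(T − 100)
  water warms: 691.2·4.18·(T − 36.46) = 2889.2(T − 36.46)
2939.5 T = 27140 + 5028.5 + 105341 = 137509
T ≈ 46.78 °C (< 100 °C, so full condensation is consistent).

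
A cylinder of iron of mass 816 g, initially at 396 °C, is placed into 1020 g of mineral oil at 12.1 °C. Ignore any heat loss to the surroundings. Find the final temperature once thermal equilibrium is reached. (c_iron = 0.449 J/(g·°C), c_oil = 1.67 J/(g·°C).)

T_f ≈ 80.1 °C

Conservation of energy gives ΣQ = 0:
816·0.449·(T − 396) + 1020·1.67·(T − 12.1) = 0
366.38(T − 396) + 1703.4(T − 12.1) = 0
(366.38 + 1703.4) T = 366.38·396 + 1703.4·12.1
T = 165699 / 2069.8 = 80.1 °C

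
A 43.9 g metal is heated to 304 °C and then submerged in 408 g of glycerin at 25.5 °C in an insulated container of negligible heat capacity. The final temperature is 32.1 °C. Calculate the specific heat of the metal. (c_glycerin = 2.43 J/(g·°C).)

c ≈ 0.548 J/(g·°C)

Heat lost by the metal = heat gained by the glycerin:
43.9·c·(304 − 32.1) = 408·2.43·(32.1 − 25.5)
11936 c = 6543.5  ⇒  c ≈ 0.5482 J/(g·°C)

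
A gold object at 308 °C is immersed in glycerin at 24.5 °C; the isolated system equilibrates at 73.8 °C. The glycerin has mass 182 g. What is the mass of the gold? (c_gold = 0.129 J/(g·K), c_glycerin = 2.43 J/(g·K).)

m ≈ 722 g

Let T be the final temperature. ΣQ_i = 0:
m·0.129·(73.8 − 308) + 182·2.43·(73.8 − 24.5) = 0
-30.21 m = -21803
m = -21803/-30.21 ≈ 721.7 g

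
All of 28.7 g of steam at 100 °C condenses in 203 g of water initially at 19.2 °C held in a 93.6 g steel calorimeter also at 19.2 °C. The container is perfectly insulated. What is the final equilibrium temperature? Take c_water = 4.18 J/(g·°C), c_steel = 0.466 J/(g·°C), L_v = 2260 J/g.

Conservation of energy gives ΣQ = 0:
condense steam: −28.7×2260 = −64862; condensed water 100 °C→T: 119.97(T − 100); water warms: 203×4.18×(T − 19.2) = 848.54(T − 19.2); cup: 43.62(T − 19.2)
1012.1 T = 64862 + 11997 + 17129 = 93988
T ≈ 92.86 °C, under the boiling point, so the assumption holds.

T_f ≈ 92.9 °C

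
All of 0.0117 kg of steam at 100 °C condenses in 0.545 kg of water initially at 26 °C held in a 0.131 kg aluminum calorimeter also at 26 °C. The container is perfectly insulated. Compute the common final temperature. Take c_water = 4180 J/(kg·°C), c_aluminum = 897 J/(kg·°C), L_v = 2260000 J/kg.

T_f ≈ 38.3 °C

Setting the total heat transfer to zero:
steam→water at 100 °C releases m L_v = 0.0117·2260000 = 26442; condensed water 100 °C→T: 48.91(T − 100); water warms: 0.545·4180·(T − 26) = 2278.1(T − 26); aluminum cup: 0.131·897·(T − 26) = 117.51(T − 26)
2444.5 T = 26442 + 4890.6 + 62286 = 93618
T ≈ 38.30 °C (< 100 °C, so full condensation is consistent).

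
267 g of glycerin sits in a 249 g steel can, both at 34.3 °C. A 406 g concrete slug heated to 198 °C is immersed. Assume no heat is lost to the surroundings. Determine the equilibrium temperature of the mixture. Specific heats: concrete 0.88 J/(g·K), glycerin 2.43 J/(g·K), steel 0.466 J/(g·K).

Net heat exchanged in the isolated system is zero:
406·0.88·(T − 198) + 267·2.43·(T − 34.3) + 249·0.466·(T − 34.3) = 0
1122.1 T = 96976
T ≈ 86.42 °C

T_f ≈ 86.4 °C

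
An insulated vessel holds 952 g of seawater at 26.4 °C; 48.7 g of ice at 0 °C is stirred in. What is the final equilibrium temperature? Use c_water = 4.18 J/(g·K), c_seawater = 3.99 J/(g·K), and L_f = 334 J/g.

T_f ≈ 21.0 °C

Taking heat into each body as positive, Σ m c ΔT = 0:
fusion: m_ice L_f = 48.7·334 = 16266
  meltwater 0→T: 48.7·4.18·T = 203.57 T
  seawater: 3798.5(T − 26.4)
4002 T = 100280 − 16266 = 84014
T ≈ 20.99 °C (positive, so assuming full melt was valid).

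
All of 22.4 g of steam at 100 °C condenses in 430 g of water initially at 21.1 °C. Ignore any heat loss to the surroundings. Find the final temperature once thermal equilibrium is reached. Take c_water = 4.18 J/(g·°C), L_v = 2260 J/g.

T_f ≈ 51.8 °C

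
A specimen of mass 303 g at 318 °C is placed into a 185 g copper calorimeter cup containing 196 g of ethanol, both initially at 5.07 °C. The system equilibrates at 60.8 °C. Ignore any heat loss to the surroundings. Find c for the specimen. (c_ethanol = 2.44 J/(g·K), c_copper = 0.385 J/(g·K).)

c ≈ 0.393 J/(g·K)

Let T be the final temperature. ΣQ_i = 0:
303×c×(60.8 − 318) + 196×2.44×(60.8 − 5.07) + 185×0.385×(60.8 − 5.07) = 0
-77932 c = -30622
c = -30622/-77932 ≈ 0.3929 J/(g·K)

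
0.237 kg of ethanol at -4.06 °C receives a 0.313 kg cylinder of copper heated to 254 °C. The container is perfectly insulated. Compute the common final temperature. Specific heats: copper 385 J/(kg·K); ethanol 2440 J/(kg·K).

|Q_copper| = |Q_ethanol|:
0.313×385×(254 − T) = 0.237×2440×(T − (-4.06))
120.5(254 − T) = 578.28(T − (-4.06))
698.78 T = 28260  ⇒  T ≈ 40.44 °C

T_f ≈ 40.4 °C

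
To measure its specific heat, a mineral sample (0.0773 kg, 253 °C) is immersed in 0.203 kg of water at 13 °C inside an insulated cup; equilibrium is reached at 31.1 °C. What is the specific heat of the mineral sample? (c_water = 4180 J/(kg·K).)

Heat gained plus heat lost sum to zero:
0.0773×c×(31.1 − 253) + 0.203×4180×(31.1 − 13) = 0
-17.15 c = -15359
c = -15359/-17.15 ≈ 895.4 J/(kg·K)

c ≈ 895 J/(kg·K)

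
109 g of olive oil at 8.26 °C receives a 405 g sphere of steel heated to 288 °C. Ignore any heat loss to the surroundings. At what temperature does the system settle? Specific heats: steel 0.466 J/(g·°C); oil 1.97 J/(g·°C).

T_f ≈ 139.1 °C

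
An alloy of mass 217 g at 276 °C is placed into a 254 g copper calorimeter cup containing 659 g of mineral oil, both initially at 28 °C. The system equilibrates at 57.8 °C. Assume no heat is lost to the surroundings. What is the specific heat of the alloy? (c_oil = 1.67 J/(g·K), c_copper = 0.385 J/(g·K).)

c ≈ 0.754 J/(g·K)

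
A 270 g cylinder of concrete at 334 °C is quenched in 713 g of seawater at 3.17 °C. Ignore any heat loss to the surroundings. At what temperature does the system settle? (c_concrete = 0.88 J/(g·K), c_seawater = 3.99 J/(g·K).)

T_f ≈ 28.7 °C

Setting the total heat transfer to zero:
270*0.88*(T − 334) + 713*3.99*(T − 3.17) = 0
237.6(T − 334) + 2844.9(T − 3.17) = 0
3082.5 T = 88377
T = 88377 / 3082.5 = 28.7 °C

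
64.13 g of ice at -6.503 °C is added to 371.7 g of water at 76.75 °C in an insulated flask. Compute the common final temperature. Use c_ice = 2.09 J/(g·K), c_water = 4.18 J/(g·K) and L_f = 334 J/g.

T_f ≈ 53.2 °C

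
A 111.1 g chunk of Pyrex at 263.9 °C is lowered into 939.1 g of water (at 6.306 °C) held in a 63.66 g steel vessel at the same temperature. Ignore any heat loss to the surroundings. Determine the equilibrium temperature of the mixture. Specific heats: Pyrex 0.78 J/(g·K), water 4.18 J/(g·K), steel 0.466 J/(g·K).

T_f ≈ 11.8 °C

Let T be the final temperature. ΣQ_i = 0:
111.1·0.78·(T − 263.9) + 939.1·4.18·(T − 6.306) + 63.66·0.466·(T − 6.306) = 0
(86.66 + 3925.4 + 29.67) T = 86.66·263.9 + 3925.4·6.306 + 29.67·6.306
T = 47810/4041.8 ≈ 11.83 °C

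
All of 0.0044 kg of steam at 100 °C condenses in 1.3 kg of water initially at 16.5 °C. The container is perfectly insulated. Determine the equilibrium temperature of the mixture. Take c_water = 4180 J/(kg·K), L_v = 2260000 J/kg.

T_f ≈ 18.6 °C

Net heat exchanged in the isolated system is zero:
steam→water at 100 °C releases m L_v = 0.0044·2260000 = 9944
  condensed water 100 °C→T: 18.39(T − 100)
  water warms: 1.3·4180·(T − 16.5) = 5434(T − 16.5)
5452.4 T = 9944 + 1839.2 + 89661 = 101444
T ≈ 18.61 °C — below 100 °C, confirming all the steam condensed.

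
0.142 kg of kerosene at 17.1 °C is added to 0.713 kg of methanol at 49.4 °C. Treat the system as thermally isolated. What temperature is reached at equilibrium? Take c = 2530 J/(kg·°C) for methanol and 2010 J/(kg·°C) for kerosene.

T_f ≈ 45.0 °C

Energy conservation, ΣQ = 0:
0.713×2530×(T − 49.4) + 0.142×2010×(T − 17.1) = 0
2089.3 T = 93993
T = 93993/2089.3 ≈ 44.99 °C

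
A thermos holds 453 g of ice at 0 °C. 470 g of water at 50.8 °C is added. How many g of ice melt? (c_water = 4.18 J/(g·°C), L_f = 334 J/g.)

Heat available from the water dropping to 0 °C: 470×4.18×50.8 = 99802 J.
To melt every bit of ice: 453×334 = 151302 J.
99802 J < 151302 J, so only part of the ice melts and the system sits at 0 °C.
Mass melted = 99802/334 ≈ 298.8 g.

m_melted ≈ 299 g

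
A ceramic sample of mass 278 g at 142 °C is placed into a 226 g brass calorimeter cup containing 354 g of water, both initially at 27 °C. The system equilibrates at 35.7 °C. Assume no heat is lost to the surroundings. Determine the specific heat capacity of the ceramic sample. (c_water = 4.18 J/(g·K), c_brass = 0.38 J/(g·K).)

c ≈ 0.461 J/(g·K)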